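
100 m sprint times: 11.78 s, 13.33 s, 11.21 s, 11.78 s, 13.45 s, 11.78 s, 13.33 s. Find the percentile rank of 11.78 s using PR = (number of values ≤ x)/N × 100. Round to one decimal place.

57.1

N = 7.
Strictly below 11.78: 1. Equal to 11.78: 3.
PR = 4/7 × 100 = 57.1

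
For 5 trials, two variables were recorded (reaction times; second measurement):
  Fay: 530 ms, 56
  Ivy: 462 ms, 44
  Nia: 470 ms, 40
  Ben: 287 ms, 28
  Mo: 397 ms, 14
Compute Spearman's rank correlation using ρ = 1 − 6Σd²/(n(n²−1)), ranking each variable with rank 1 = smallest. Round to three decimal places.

Ranks of variable 1: 5, 3, 4, 1, 2
Ranks of variable 2: 5, 4, 3, 2, 1
d = r₁ − r₂: 0, -1, 1, -1, 1
d²: 0, 1, 1, 1, 1; Σd² = 4
ρ = 1 − 6·4/(5·24) = 1 − 24/120 = 0.800

0.800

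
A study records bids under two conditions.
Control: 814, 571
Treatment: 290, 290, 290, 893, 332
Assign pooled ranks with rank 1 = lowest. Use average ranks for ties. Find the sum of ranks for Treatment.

17

Sorted (ascending): 290, 290, 290, 332, 571, 814, 893
The 3 values of 290 occupy positions 1–3 → average rank 2.
Treatment values → pooled ranks: 290→2, 290→2, 290→2, 893→7, 332→4
Rank sum = 2 + 2 + 2 + 7 + 4 = 17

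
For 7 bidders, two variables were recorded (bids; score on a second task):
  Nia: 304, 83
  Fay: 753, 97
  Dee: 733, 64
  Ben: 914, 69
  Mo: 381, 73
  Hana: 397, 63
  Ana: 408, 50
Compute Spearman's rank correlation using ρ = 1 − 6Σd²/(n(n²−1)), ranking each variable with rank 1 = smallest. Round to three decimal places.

Ranks of variable 1: 1, 6, 5, 7, 2, 3, 4
Ranks of variable 2: 6, 7, 3, 4, 5, 2, 1
d = r₁ − r₂: -5, -1, 2, 3, -3, 1, 3
d²: 25, 1, 4, 9, 9, 1, 9; Σd² = 58
ρ = 1 − 6·58/(7·48) = 1 − 348/336 = -0.036

-0.036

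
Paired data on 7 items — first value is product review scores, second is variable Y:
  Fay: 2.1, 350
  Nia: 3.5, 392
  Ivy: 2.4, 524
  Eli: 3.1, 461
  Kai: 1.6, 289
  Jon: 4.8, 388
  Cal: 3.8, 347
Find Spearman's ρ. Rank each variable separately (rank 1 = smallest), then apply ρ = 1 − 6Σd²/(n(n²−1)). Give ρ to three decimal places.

Ranks of variable 1: 2, 5, 3, 4, 1, 7, 6
Ranks of variable 2: 3, 5, 7, 6, 1, 4, 2
d = r₁ − r₂: -1, 0, -4, -2, 0, 3, 4
d²: 1, 0, 16, 4, 0, 9, 16; Σd² = 46
ρ = 1 − 6·46/(7·48) = 1 − 276/336 = 0.179

0.179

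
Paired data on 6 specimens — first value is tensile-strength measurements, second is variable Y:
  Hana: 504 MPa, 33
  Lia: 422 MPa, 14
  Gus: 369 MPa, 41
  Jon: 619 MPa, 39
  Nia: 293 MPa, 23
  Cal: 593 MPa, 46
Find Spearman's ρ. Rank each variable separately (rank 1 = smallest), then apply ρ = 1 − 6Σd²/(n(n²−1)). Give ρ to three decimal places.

Ranks of variable 1: 4, 3, 2, 6, 1, 5
Ranks of variable 2: 3, 1, 5, 4, 2, 6
d = r₁ − r₂: 1, 2, -3, 2, -1, -1
d²: 1, 4, 9, 4, 1, 1; Σd² = 20
ρ = 1 − 6·20/(6·35) = 1 − 120/210 = 0.429

0.429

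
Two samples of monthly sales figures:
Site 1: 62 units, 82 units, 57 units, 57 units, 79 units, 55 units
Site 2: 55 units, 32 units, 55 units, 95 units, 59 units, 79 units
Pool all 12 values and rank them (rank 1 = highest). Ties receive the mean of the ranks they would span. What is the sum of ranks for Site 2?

Sorted (descending): 95, 82, 79, 79, 62, 59, 57, 57, 55, 55, 55, 32
The 2 values of 79 occupy positions 3–4 → average rank (3+4)/2 = 3.5.
The 2 values of 57 occupy positions 7–8 → average rank (7+8)/2 = 7.5.
The 3 values of 55 occupy positions 9–11 → average rank 10.
Site 2 values → pooled ranks: 55→10, 32→12, 55→10, 95→1, 59→6, 79→3.5
Rank sum = 10 + 12 + 10 + 1 + 6 + 3.5 = 42.5

42.5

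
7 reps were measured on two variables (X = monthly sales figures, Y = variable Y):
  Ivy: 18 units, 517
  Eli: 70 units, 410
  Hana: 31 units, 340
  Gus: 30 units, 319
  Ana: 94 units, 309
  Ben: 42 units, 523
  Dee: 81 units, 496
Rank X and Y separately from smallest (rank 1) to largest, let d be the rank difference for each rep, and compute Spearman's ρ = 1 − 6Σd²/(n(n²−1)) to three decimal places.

-0.286

Ranks of variable 1: 1, 5, 3, 2, 7, 4, 6
Ranks of variable 2: 6, 4, 3, 2, 1, 7, 5
d = r₁ − r₂: -5, 1, 0, 0, 6, -3, 1
d²: 25, 1, 0, 0, 36, 9, 1; Σd² = 72
ρ = 1 − 6·72/(7·48) = 1 − 432/336 = -0.286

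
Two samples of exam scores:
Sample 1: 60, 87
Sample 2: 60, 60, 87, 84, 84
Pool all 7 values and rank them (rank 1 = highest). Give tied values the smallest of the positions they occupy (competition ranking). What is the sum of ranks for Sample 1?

6

Sorted (descending): 87, 87, 84, 84, 60, 60, 60
The 2 values of 87 occupy positions 1–2 → each gets rank 1.
The 2 values of 84 occupy positions 3–4 → each gets rank 3.
The 3 values of 60 occupy positions 5–7 → each gets rank 5.
Sample 1 values → pooled ranks: 60→5, 87→1
Rank sum = 5 + 1 = 6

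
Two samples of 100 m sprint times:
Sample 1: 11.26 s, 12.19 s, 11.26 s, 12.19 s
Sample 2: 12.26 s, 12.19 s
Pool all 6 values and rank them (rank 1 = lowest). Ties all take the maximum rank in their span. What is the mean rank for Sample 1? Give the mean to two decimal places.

3.50

Sorted (ascending): 11.26, 11.26, 12.19, 12.19, 12.19, 12.26
The 2 values of 11.26 occupy positions 1–2 → each gets rank 2.
The 3 values of 12.19 occupy positions 3–5 → each gets rank 5.
Sample 1 values → pooled ranks: 11.26→2, 12.19→5, 11.26→2, 12.19→5
Mean rank = (2 + 5 + 2 + 5) / 4 = 3.50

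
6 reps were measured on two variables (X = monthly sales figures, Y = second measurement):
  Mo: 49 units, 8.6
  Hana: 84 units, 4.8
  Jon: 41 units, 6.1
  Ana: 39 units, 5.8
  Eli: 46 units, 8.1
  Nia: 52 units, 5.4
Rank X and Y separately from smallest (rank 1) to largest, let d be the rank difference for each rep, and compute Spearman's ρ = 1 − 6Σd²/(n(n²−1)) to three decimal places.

-0.429

Ranks of variable 1: 4, 6, 2, 1, 3, 5
Ranks of variable 2: 6, 1, 4, 3, 5, 2
d = r₁ − r₂: -2, 5, -2, -2, -2, 3
d²: 4, 25, 4, 4, 4, 9; Σd² = 50
ρ = 1 − 6·50/(6·35) = 1 − 300/210 = -0.429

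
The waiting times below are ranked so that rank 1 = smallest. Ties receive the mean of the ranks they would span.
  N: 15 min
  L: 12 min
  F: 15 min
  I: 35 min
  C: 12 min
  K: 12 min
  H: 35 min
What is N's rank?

4.5

Sorted (ascending): 12, 12, 12, 15, 15, 35, 35
The 3 values of 12 occupy positions 1–3 → average rank 2.
The 2 values of 15 occupy positions 4–5 → average rank (4+5)/2 = 4.5.
The 2 values of 35 occupy positions 6–7 → average rank (6+7)/2 = 6.5.
N has value 15 min → rank 4.5.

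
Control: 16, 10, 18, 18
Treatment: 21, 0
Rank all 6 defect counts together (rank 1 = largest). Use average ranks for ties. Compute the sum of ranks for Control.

Sorted (descending): 21, 18, 18, 16, 10, 0
The 2 values of 18 occupy positions 2–3 → average rank (2+3)/2 = 2.5.
Control values → pooled ranks: 16→4, 10→5, 18→2.5, 18→2.5
Rank sum = 4 + 5 + 2.5 + 2.5 = 14

14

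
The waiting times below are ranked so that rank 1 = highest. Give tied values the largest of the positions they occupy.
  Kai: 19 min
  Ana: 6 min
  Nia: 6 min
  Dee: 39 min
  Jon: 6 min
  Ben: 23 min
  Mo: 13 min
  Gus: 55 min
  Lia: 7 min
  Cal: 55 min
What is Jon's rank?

Sorted (descending): 55, 55, 39, 23, 19, 13, 7, 6, 6, 6
The 2 values of 55 occupy positions 1–2 → each gets rank 2.
The 3 values of 6 occupy positions 8–10 → each gets rank 10.
Jon has value 6 min → rank 10.

10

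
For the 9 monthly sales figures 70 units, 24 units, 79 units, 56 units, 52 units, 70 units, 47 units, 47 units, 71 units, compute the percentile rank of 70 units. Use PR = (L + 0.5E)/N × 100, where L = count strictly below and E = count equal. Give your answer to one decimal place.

66.7

N = 9.
Strictly below 70: 5. Equal to 70: 2.
PR = (5 + 0.5·2)/9 × 100 = 66.7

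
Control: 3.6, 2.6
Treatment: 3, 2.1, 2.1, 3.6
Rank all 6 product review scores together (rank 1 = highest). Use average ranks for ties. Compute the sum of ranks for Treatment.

15.5

Sorted (descending): 3.6, 3.6, 3, 2.6, 2.1, 2.1
The 2 values of 3.6 occupy positions 1–2 → average rank (1+2)/2 = 1.5.
The 2 values of 2.1 occupy positions 5–6 → average rank (5+6)/2 = 5.5.
Treatment values → pooled ranks: 3→3, 2.1→5.5, 2.1→5.5, 3.6→1.5
Rank sum = 3 + 5.5 + 5.5 + 1.5 = 15.5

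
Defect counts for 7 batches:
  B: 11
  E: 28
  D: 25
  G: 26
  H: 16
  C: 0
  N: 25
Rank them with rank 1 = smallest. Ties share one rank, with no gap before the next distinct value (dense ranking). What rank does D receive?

4

Sorted (ascending): 0, 11, 16, 25, 25, 26, 28
The 2 values of 25 share dense rank 4.
Remaining distinct values take the next consecutive integers.
D has value 25 → rank 4.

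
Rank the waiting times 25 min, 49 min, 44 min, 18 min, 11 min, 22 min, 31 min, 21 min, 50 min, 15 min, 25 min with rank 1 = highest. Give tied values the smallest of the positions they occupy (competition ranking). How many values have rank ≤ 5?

Sorted (descending): 50, 49, 44, 31, 25, 25, 22, 21, 18, 15, 11
The 2 values of 25 occupy positions 5–6 → each gets rank 5.
Ranks ≤ 5: {1, 2, 3, 4, 5, 5} → 6 values.

6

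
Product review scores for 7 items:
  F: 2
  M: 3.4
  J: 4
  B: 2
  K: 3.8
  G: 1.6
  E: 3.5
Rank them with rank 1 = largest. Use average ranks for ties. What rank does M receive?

4

Sorted (descending): 4, 3.8, 3.5, 3.4, 2, 2, 1.6
The 2 values of 2 occupy positions 5–6 → average rank (5+6)/2 = 5.5.
M has value 3.4 → rank 4.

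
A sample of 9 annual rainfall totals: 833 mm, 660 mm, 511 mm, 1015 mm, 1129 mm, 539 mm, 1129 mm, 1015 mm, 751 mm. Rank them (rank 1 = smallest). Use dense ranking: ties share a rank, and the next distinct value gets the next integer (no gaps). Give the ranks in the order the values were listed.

5, 3, 1, 6, 7, 2, 7, 6, 4

Sorted (ascending): 511, 539, 660, 751, 833, 1015, 1015, 1129, 1129
The 2 values of 1015 share dense rank 6.
The 2 values of 1129 share dense rank 7.
Remaining distinct values take the next consecutive integers.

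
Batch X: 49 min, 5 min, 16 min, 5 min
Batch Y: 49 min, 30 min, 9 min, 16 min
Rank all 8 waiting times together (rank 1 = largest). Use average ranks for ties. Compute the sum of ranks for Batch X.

21

Sorted (descending): 49, 49, 30, 16, 16, 9, 5, 5
The 2 values of 49 occupy positions 1–2 → average rank (1+2)/2 = 1.5.
The 2 values of 16 occupy positions 4–5 → average rank (4+5)/2 = 4.5.
The 2 values of 5 occupy positions 7–8 → average rank (7+8)/2 = 7.5.
Batch X values → pooled ranks: 49→1.5, 5→7.5, 16→4.5, 5→7.5
Rank sum = 1.5 + 7.5 + 4.5 + 7.5 = 21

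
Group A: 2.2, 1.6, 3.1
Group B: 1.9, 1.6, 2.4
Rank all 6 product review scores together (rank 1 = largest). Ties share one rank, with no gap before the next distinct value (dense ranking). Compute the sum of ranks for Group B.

Sorted (descending): 3.1, 2.4, 2.2, 1.9, 1.6, 1.6
The 2 values of 1.6 share dense rank 5.
Remaining distinct values take the next consecutive integers.
Group B values → pooled ranks: 1.9→4, 1.6→5, 2.4→2
Rank sum = 4 + 5 + 2 = 11

11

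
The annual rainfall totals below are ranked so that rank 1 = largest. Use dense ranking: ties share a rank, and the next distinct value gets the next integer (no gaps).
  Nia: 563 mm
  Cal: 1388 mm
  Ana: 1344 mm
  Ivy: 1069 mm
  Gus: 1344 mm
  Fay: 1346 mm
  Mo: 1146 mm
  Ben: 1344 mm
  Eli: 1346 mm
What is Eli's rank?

2

Sorted (descending): 1388, 1346, 1346, 1344, 1344, 1344, 1146, 1069, 563
The 2 values of 1346 share dense rank 2.
The 3 values of 1344 share dense rank 3.
Remaining distinct values take the next consecutive integers.
Eli has value 1346 mm → rank 2.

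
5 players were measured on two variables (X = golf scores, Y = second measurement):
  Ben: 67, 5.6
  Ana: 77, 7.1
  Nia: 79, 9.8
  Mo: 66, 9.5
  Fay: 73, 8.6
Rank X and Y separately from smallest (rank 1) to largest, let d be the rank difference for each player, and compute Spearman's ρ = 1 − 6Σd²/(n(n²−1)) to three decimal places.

0.300

Ranks of variable 1: 2, 4, 5, 1, 3
Ranks of variable 2: 1, 2, 5, 4, 3
d = r₁ − r₂: 1, 2, 0, -3, 0
d²: 1, 4, 0, 9, 0; Σd² = 14
ρ = 1 − 6·14/(5·24) = 1 − 84/120 = 0.300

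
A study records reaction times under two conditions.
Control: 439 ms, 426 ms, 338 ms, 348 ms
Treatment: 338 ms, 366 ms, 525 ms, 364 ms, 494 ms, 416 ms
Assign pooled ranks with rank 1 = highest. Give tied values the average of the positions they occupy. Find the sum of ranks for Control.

Sorted (descending): 525, 494, 439, 426, 416, 366, 364, 348, 338, 338
The 2 values of 338 occupy positions 9–10 → average rank (9+10)/2 = 9.5.
Control values → pooled ranks: 439→3, 426→4, 338→9.5, 348→8
Rank sum = 3 + 4 + 9.5 + 8 = 24.5

24.5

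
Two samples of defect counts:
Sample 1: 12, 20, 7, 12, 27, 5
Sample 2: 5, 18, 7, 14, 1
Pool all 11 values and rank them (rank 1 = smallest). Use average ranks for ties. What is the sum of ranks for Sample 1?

41

Sorted (ascending): 1, 5, 5, 7, 7, 12, 12, 14, 18, 20, 27
The 2 values of 5 occupy positions 2–3 → average rank (2+3)/2 = 2.5.
The 2 values of 7 occupy positions 4–5 → average rank (4+5)/2 = 4.5.
The 2 values of 12 occupy positions 6–7 → average rank (6+7)/2 = 6.5.
Sample 1 values → pooled ranks: 12→6.5, 20→10, 7→4.5, 12→6.5, 27→11, 5→2.5
Rank sum = 6.5 + 10 + 4.5 + 6.5 + 11 + 2.5 = 41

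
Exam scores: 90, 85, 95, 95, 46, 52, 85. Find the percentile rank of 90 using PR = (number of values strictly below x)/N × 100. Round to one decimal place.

57.1

N = 7.
Strictly below 90: 4. Equal to 90: 1.
PR = 4/7 × 100 = 57.1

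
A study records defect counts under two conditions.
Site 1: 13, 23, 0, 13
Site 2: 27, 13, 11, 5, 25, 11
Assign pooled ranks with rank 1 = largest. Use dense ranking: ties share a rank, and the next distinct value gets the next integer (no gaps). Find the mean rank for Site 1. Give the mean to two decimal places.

Sorted (descending): 27, 25, 23, 13, 13, 13, 11, 11, 5, 0
The 3 values of 13 share dense rank 4.
The 2 values of 11 share dense rank 5.
Remaining distinct values take the next consecutive integers.
Site 1 values → pooled ranks: 13→4, 23→3, 0→7, 13→4
Mean rank = (4 + 3 + 7 + 4) / 4 = 4.50

4.50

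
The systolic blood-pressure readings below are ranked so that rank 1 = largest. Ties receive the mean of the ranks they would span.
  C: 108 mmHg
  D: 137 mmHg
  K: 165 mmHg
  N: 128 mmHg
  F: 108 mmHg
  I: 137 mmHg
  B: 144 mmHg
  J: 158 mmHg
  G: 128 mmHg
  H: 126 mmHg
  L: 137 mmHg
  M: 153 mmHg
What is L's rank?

6

Sorted (descending): 165, 158, 153, 144, 137, 137, 137, 128, 128, 126, 108, 108
The 3 values of 137 occupy positions 5–7 → average rank 6.
The 2 values of 128 occupy positions 8–9 → average rank (8+9)/2 = 8.5.
The 2 values of 108 occupy positions 11–12 → average rank (11+12)/2 = 11.5.
L has value 137 mmHg → rank 6.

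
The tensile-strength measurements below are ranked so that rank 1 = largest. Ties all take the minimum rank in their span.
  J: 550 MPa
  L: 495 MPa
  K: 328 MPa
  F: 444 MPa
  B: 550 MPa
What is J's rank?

1

Sorted (descending): 550, 550, 495, 444, 328
The 2 values of 550 occupy positions 1–2 → each gets rank 1.
J has value 550 MPa → rank 1.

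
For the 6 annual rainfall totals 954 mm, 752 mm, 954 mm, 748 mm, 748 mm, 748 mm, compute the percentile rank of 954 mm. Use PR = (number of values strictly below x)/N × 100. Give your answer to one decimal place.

66.7

N = 6.
Strictly below 954: 4. Equal to 954: 2.
PR = 4/6 × 100 = 66.7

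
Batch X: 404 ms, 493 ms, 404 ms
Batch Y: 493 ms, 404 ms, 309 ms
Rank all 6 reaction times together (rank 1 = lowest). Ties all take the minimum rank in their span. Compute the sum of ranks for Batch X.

Sorted (ascending): 309, 404, 404, 404, 493, 493
The 3 values of 404 occupy positions 2–4 → each gets rank 2.
The 2 values of 493 occupy positions 5–6 → each gets rank 5.
Batch X values → pooled ranks: 404→2, 493→5, 404→2
Rank sum = 2 + 5 + 2 = 9

9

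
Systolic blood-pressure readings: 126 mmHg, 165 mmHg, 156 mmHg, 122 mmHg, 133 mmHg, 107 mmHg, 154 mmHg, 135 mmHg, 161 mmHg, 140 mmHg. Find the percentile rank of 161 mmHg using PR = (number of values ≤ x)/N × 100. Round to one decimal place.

N = 10.
Strictly below 161: 8. Equal to 161: 1.
PR = 9/10 × 100 = 90.0

90.0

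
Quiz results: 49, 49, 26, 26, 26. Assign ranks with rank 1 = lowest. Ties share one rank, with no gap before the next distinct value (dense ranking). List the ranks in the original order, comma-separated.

2, 2, 1, 1, 1

Sorted (ascending): 26, 26, 26, 49, 49
The 3 values of 26 share dense rank 1.
The 2 values of 49 share dense rank 2.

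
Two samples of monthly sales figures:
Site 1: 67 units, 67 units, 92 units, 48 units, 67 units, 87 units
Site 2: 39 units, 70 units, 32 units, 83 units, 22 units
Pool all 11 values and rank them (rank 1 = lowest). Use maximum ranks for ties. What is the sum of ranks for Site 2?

Sorted (ascending): 22, 32, 39, 48, 67, 67, 67, 70, 83, 87, 92
The 3 values of 67 occupy positions 5–7 → each gets rank 7.
Site 2 values → pooled ranks: 39→3, 70→8, 32→2, 83→9, 22→1
Rank sum = 3 + 8 + 2 + 9 + 1 = 23

23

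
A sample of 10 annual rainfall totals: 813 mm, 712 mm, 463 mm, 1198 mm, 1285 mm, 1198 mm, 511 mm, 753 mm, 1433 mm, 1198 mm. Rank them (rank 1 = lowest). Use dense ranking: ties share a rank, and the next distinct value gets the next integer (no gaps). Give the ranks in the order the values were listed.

5, 3, 1, 6, 7, 6, 2, 4, 8, 6

Sorted (ascending): 463, 511, 712, 753, 813, 1198, 1198, 1198, 1285, 1433
The 3 values of 1198 share dense rank 6.
Remaining distinct values take the next consecutive integers.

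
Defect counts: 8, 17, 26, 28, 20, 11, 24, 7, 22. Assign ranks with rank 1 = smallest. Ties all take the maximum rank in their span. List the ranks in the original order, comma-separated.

Sorted (ascending): 7, 8, 11, 17, 20, 22, 24, 26, 28
No ties — each value takes its position as its rank.

2, 4, 8, 9, 5, 3, 7, 1, 6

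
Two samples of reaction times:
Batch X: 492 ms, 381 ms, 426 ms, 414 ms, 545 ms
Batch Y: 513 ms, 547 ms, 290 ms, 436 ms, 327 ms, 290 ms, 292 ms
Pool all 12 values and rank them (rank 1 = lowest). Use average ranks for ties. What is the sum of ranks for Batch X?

38

Sorted (ascending): 290, 290, 292, 327, 381, 414, 426, 436, 492, 513, 545, 547
The 2 values of 290 occupy positions 1–2 → average rank (1+2)/2 = 1.5.
Batch X values → pooled ranks: 492→9, 381→5, 426→7, 414→6, 545→11
Rank sum = 9 + 5 + 7 + 6 + 11 = 38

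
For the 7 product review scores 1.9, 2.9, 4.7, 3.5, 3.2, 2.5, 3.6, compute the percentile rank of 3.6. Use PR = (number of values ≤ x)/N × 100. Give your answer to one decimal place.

85.7

N = 7.
Strictly below 3.6: 5. Equal to 3.6: 1.
PR = 6/7 × 100 = 85.7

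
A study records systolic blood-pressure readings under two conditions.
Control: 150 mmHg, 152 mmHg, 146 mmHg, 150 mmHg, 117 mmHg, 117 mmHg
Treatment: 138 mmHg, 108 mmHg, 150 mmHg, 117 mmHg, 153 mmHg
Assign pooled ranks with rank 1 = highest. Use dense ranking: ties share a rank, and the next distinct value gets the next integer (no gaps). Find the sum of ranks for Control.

Sorted (descending): 153, 152, 150, 150, 150, 146, 138, 117, 117, 117, 108
The 3 values of 150 share dense rank 3.
The 3 values of 117 share dense rank 6.
Remaining distinct values take the next consecutive integers.
Control values → pooled ranks: 150→3, 152→2, 146→4, 150→3, 117→6, 117→6
Rank sum = 3 + 2 + 4 + 3 + 6 + 6 = 24

24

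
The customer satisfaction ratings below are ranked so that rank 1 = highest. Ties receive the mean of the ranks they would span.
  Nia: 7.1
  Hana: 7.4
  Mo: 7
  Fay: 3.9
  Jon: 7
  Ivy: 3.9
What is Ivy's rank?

Sorted (descending): 7.4, 7.1, 7, 7, 3.9, 3.9
The 2 values of 7 occupy positions 3–4 → average rank (3+4)/2 = 3.5.
The 2 values of 3.9 occupy positions 5–6 → average rank (5+6)/2 = 5.5.
Ivy has value 3.9 → rank 5.5.

5.5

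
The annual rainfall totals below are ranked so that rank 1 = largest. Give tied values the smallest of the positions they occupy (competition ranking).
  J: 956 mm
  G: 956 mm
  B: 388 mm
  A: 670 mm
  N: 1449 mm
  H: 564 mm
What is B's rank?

6

Sorted (descending): 1449, 956, 956, 670, 564, 388
The 2 values of 956 occupy positions 2–3 → each gets rank 2.
B has value 388 mm → rank 6.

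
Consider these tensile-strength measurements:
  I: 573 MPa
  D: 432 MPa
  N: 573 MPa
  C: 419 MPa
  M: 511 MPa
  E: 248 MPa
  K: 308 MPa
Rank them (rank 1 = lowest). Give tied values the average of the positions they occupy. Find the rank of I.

Sorted (ascending): 248, 308, 419, 432, 511, 573, 573
The 2 values of 573 occupy positions 6–7 → average rank (6+7)/2 = 6.5.
I has value 573 MPa → rank 6.5.

6.5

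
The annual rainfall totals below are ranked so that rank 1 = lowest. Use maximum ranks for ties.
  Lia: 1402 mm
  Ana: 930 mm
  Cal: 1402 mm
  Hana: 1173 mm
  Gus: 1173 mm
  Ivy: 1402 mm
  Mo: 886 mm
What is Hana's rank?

4

Sorted (ascending): 886, 930, 1173, 1173, 1402, 1402, 1402
The 2 values of 1173 occupy positions 3–4 → each gets rank 4.
The 3 values of 1402 occupy positions 5–7 → each gets rank 7.
Hana has value 1173 mm → rank 4.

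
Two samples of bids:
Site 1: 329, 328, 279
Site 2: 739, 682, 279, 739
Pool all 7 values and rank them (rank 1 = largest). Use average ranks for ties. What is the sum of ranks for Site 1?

Sorted (descending): 739, 739, 682, 329, 328, 279, 279
The 2 values of 739 occupy positions 1–2 → average rank (1+2)/2 = 1.5.
The 2 values of 279 occupy positions 6–7 → average rank (6+7)/2 = 6.5.
Site 1 values → pooled ranks: 329→4, 328→5, 279→6.5
Rank sum = 4 + 5 + 6.5 = 15.5

15.5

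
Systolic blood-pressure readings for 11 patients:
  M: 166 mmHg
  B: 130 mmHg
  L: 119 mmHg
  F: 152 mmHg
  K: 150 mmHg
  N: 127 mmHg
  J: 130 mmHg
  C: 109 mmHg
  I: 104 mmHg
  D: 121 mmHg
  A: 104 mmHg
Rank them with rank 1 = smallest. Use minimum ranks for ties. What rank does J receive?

Sorted (ascending): 104, 104, 109, 119, 121, 127, 130, 130, 150, 152, 166
The 2 values of 104 occupy positions 1–2 → each gets rank 1.
The 2 values of 130 occupy positions 7–8 → each gets rank 7.
J has value 130 mmHg → rank 7.

7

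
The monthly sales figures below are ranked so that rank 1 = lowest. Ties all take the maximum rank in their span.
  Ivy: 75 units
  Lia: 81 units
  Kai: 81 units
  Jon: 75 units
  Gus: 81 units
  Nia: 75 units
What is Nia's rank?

Sorted (ascending): 75, 75, 75, 81, 81, 81
The 3 values of 75 occupy positions 1–3 → each gets rank 3.
The 3 values of 81 occupy positions 4–6 → each gets rank 6.
Nia has value 75 units → rank 3.

3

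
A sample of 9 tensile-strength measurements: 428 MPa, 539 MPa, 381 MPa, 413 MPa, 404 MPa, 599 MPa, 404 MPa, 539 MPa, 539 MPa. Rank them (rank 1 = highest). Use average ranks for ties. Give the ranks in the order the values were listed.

5, 3, 9, 6, 7.5, 1, 7.5, 3, 3

Sorted (descending): 599, 539, 539, 539, 428, 413, 404, 404, 381
The 3 values of 539 occupy positions 2–4 → average rank 3.
The 2 values of 404 occupy positions 7–8 → average rank (7+8)/2 = 7.5.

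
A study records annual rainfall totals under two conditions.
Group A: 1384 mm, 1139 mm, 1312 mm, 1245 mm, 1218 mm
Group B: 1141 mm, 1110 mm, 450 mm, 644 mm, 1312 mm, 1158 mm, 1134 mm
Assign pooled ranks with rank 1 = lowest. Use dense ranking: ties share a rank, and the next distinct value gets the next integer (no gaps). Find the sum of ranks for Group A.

Sorted (ascending): 450, 644, 1110, 1134, 1139, 1141, 1158, 1218, 1245, 1312, 1312, 1384
The 2 values of 1312 share dense rank 10.
Remaining distinct values take the next consecutive integers.
Group A values → pooled ranks: 1384→11, 1139→5, 1312→10, 1245→9, 1218→8
Rank sum = 11 + 5 + 10 + 9 + 8 = 43

43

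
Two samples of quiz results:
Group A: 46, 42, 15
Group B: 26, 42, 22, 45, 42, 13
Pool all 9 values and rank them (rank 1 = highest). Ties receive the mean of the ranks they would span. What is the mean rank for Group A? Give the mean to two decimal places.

Sorted (descending): 46, 45, 42, 42, 42, 26, 22, 15, 13
The 3 values of 42 occupy positions 3–5 → average rank 4.
Group A values → pooled ranks: 46→1, 42→4, 15→8
Mean rank = (1 + 4 + 8) / 3 = 4.33

4.33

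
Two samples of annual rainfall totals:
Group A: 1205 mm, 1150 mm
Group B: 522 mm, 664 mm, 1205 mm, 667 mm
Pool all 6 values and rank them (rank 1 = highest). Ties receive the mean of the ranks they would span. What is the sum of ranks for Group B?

Sorted (descending): 1205, 1205, 1150, 667, 664, 522
The 2 values of 1205 occupy positions 1–2 → average rank (1+2)/2 = 1.5.
Group B values → pooled ranks: 522→6, 664→5, 1205→1.5, 667→4
Rank sum = 6 + 5 + 1.5 + 4 = 16.5

16.5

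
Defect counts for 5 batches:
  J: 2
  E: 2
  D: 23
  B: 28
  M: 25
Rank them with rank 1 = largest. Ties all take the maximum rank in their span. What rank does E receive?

5

Sorted (descending): 28, 25, 23, 2, 2
The 2 values of 2 occupy positions 4–5 → each gets rank 5.
E has value 2 → rank 5.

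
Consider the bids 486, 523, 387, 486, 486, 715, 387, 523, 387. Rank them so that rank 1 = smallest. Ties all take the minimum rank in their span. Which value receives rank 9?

Sorted (ascending): 387, 387, 387, 486, 486, 486, 523, 523, 715
The 3 values of 387 occupy positions 1–3 → each gets rank 1.
The 3 values of 486 occupy positions 4–6 → each gets rank 4.
The 2 values of 523 occupy positions 7–8 → each gets rank 7.
Rank 9 → value 715.

715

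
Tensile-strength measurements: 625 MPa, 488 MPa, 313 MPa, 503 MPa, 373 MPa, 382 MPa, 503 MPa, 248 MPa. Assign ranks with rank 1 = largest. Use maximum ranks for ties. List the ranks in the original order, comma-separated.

1, 4, 7, 3, 6, 5, 3, 8

Sorted (descending): 625, 503, 503, 488, 382, 373, 313, 248
The 2 values of 503 occupy positions 2–3 → each gets rank 3.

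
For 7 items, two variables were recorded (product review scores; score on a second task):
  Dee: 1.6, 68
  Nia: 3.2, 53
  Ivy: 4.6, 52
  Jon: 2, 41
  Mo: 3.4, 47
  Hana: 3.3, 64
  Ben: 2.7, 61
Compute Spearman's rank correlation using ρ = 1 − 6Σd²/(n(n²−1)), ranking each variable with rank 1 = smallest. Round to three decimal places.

Ranks of variable 1: 1, 4, 7, 2, 6, 5, 3
Ranks of variable 2: 7, 4, 3, 1, 2, 6, 5
d = r₁ − r₂: -6, 0, 4, 1, 4, -1, -2
d²: 36, 0, 16, 1, 16, 1, 4; Σd² = 74
ρ = 1 − 6·74/(7·48) = 1 − 444/336 = -0.321

-0.321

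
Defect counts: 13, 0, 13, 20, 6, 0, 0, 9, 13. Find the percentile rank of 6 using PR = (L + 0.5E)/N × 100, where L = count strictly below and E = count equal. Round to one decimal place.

38.9

N = 9.
Strictly below 6: 3. Equal to 6: 1.
PR = (3 + 0.5·1)/9 × 100 = 38.9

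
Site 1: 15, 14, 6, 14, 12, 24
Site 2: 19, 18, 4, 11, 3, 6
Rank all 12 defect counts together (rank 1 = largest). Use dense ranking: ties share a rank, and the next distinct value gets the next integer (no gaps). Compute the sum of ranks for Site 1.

29

Sorted (descending): 24, 19, 18, 15, 14, 14, 12, 11, 6, 6, 4, 3
The 2 values of 14 share dense rank 5.
The 2 values of 6 share dense rank 8.
Remaining distinct values take the next consecutive integers.
Site 1 values → pooled ranks: 15→4, 14→5, 6→8, 14→5, 12→6, 24→1
Rank sum = 4 + 5 + 8 + 5 + 6 + 1 = 29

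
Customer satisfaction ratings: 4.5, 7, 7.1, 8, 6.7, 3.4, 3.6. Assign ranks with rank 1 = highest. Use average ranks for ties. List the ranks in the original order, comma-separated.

Sorted (descending): 8, 7.1, 7, 6.7, 4.5, 3.6, 3.4
No ties — each value takes its position as its rank.

5, 3, 2, 1, 4, 7, 6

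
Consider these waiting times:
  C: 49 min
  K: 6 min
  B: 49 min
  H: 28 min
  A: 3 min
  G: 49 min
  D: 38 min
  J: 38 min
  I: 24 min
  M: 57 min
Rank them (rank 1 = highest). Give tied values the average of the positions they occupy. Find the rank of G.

Sorted (descending): 57, 49, 49, 49, 38, 38, 28, 24, 6, 3
The 3 values of 49 occupy positions 2–4 → average rank 3.
The 2 values of 38 occupy positions 5–6 → average rank (5+6)/2 = 5.5.
G has value 49 min → rank 3.

3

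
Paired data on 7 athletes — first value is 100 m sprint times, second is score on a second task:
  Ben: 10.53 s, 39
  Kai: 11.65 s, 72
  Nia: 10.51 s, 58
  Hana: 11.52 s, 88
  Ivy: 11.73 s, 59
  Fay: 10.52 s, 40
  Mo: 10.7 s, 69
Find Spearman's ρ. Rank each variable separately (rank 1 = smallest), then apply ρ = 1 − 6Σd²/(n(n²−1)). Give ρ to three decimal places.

0.607

Ranks of variable 1: 3, 6, 1, 5, 7, 2, 4
Ranks of variable 2: 1, 6, 3, 7, 4, 2, 5
d = r₁ − r₂: 2, 0, -2, -2, 3, 0, -1
d²: 4, 0, 4, 4, 9, 0, 1; Σd² = 22
ρ = 1 − 6·22/(7·48) = 1 − 132/336 = 0.607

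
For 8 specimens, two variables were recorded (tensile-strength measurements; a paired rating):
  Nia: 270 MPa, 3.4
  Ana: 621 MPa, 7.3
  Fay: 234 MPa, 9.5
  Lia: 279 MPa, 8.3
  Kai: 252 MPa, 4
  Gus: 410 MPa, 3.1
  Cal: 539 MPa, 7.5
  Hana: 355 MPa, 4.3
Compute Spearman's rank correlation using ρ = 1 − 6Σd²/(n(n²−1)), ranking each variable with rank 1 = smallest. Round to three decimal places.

-0.143

Ranks of variable 1: 3, 8, 1, 4, 2, 6, 7, 5
Ranks of variable 2: 2, 5, 8, 7, 3, 1, 6, 4
d = r₁ − r₂: 1, 3, -7, -3, -1, 5, 1, 1
d²: 1, 9, 49, 9, 1, 25, 1, 1; Σd² = 96
ρ = 1 − 6·96/(8·63) = 1 − 576/504 = -0.143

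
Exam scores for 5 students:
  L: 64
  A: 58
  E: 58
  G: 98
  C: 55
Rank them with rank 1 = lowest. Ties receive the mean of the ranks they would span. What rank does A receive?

Sorted (ascending): 55, 58, 58, 64, 98
The 2 values of 58 occupy positions 2–3 → average rank (2+3)/2 = 2.5.
A has value 58 → rank 2.5.

2.5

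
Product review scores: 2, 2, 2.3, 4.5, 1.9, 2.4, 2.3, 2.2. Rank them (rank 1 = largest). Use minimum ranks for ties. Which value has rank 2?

2.4

Sorted (descending): 4.5, 2.4, 2.3, 2.3, 2.2, 2, 2, 1.9
The 2 values of 2.3 occupy positions 3–4 → each gets rank 3.
The 2 values of 2 occupy positions 6–7 → each gets rank 6.
Rank 2 → value 2.4.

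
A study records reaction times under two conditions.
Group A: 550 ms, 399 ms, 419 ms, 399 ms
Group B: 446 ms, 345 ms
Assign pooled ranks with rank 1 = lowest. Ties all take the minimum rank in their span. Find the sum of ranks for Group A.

Sorted (ascending): 345, 399, 399, 419, 446, 550
The 2 values of 399 occupy positions 2–3 → each gets rank 2.
Group A values → pooled ranks: 550→6, 399→2, 419→4, 399→2
Rank sum = 6 + 2 + 4 + 2 = 14

14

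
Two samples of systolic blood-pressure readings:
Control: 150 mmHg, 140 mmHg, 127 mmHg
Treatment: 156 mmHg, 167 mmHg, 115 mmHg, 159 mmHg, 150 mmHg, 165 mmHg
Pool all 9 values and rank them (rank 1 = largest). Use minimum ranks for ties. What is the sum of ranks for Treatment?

24

Sorted (descending): 167, 165, 159, 156, 150, 150, 140, 127, 115
The 2 values of 150 occupy positions 5–6 → each gets rank 5.
Treatment values → pooled ranks: 156→4, 167→1, 115→9, 159→3, 150→5, 165→2
Rank sum = 4 + 1 + 9 + 3 + 5 + 2 = 24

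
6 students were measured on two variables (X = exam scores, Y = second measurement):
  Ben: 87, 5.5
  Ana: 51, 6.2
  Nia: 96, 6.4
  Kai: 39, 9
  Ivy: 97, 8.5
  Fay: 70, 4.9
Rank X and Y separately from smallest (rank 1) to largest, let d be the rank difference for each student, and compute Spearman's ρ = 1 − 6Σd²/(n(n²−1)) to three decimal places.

Ranks of variable 1: 4, 2, 5, 1, 6, 3
Ranks of variable 2: 2, 3, 4, 6, 5, 1
d = r₁ − r₂: 2, -1, 1, -5, 1, 2
d²: 4, 1, 1, 25, 1, 4; Σd² = 36
ρ = 1 − 6·36/(6·35) = 1 − 216/210 = -0.029

-0.029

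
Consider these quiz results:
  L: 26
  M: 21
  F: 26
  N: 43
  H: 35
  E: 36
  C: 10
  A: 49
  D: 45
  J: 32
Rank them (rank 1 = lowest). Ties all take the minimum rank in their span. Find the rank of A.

10

Sorted (ascending): 10, 21, 26, 26, 32, 35, 36, 43, 45, 49
The 2 values of 26 occupy positions 3–4 → each gets rank 3.
A has value 49 → rank 10.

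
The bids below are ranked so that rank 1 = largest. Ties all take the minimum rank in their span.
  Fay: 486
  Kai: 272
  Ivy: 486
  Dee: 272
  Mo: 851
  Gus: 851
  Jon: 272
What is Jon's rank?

5

Sorted (descending): 851, 851, 486, 486, 272, 272, 272
The 2 values of 851 occupy positions 1–2 → each gets rank 1.
The 2 values of 486 occupy positions 3–4 → each gets rank 3.
The 3 values of 272 occupy positions 5–7 → each gets rank 5.
Jon has value 272 → rank 5.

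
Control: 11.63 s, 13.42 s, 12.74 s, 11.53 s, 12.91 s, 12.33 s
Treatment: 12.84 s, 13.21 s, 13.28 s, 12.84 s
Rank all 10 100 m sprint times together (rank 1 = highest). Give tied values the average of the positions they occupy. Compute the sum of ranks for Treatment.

16

Sorted (descending): 13.42, 13.28, 13.21, 12.91, 12.84, 12.84, 12.74, 12.33, 11.63, 11.53
The 2 values of 12.84 occupy positions 5–6 → average rank (5+6)/2 = 5.5.
Treatment values → pooled ranks: 12.84→5.5, 13.21→3, 13.28→2, 12.84→5.5
Rank sum = 5.5 + 3 + 2 + 5.5 = 16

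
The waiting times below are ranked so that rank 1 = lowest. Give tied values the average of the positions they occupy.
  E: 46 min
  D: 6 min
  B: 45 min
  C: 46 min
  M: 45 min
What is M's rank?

Sorted (ascending): 6, 45, 45, 46, 46
The 2 values of 45 occupy positions 2–3 → average rank (2+3)/2 = 2.5.
The 2 values of 46 occupy positions 4–5 → average rank (4+5)/2 = 4.5.
M has value 45 min → rank 2.5.

2.5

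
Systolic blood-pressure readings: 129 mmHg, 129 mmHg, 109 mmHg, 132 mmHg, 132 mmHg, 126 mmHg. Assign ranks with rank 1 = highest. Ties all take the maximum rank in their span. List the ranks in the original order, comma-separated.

Sorted (descending): 132, 132, 129, 129, 126, 109
The 2 values of 132 occupy positions 1–2 → each gets rank 2.
The 2 values of 129 occupy positions 3–4 → each gets rank 4.

4, 4, 6, 2, 2, 5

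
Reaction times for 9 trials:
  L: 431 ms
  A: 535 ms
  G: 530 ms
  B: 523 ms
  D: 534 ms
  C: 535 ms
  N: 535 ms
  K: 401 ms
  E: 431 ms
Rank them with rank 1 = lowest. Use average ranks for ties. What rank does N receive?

Sorted (ascending): 401, 431, 431, 523, 530, 534, 535, 535, 535
The 2 values of 431 occupy positions 2–3 → average rank (2+3)/2 = 2.5.
The 3 values of 535 occupy positions 7–9 → average rank 8.
N has value 535 ms → rank 8.

8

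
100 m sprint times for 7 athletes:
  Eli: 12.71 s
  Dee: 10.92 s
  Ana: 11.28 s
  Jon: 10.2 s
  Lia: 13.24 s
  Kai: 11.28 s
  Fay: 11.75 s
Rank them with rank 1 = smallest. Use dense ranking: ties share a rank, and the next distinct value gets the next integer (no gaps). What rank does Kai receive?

3

Sorted (ascending): 10.2, 10.92, 11.28, 11.28, 11.75, 12.71, 13.24
The 2 values of 11.28 share dense rank 3.
Remaining distinct values take the next consecutive integers.
Kai has value 11.28 s → rank 3.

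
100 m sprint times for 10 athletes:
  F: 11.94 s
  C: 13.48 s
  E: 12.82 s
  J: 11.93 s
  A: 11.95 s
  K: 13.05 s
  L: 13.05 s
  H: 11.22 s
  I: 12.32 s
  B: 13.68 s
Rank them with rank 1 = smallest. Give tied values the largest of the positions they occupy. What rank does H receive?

1

Sorted (ascending): 11.22, 11.93, 11.94, 11.95, 12.32, 12.82, 13.05, 13.05, 13.48, 13.68
The 2 values of 13.05 occupy positions 7–8 → each gets rank 8.
H has value 11.22 s → rank 1.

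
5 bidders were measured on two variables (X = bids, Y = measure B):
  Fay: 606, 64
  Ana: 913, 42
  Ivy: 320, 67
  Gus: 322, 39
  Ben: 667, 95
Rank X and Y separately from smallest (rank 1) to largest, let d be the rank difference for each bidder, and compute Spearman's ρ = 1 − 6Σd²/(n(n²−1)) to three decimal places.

Ranks of variable 1: 3, 5, 1, 2, 4
Ranks of variable 2: 3, 2, 4, 1, 5
d = r₁ − r₂: 0, 3, -3, 1, -1
d²: 0, 9, 9, 1, 1; Σd² = 20
ρ = 1 − 6·20/(5·24) = 1 − 120/120 = 0.000

0.000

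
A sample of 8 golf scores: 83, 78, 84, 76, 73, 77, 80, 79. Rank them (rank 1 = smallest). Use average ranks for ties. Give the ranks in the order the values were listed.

Sorted (ascending): 73, 76, 77, 78, 79, 80, 83, 84
No ties — each value takes its position as its rank.

7, 4, 8, 2, 1, 3, 6, 5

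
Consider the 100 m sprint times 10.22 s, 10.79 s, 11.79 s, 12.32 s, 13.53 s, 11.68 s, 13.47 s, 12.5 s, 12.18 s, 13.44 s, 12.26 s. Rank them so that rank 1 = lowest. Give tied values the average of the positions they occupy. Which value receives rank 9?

Sorted (ascending): 10.22, 10.79, 11.68, 11.79, 12.18, 12.26, 12.32, 12.5, 13.44, 13.47, 13.53
No ties — each value takes its position as its rank.
Rank 9 → value 13.44.

13.44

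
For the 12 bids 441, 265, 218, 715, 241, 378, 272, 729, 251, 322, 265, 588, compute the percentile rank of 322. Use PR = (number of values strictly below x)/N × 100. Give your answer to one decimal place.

N = 12.
Strictly below 322: 6. Equal to 322: 1.
PR = 6/12 × 100 = 50.0

50.0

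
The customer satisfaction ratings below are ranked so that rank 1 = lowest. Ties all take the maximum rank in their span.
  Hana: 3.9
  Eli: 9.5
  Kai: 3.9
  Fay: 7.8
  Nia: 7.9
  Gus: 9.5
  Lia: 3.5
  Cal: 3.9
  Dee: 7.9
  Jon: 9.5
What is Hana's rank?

Sorted (ascending): 3.5, 3.9, 3.9, 3.9, 7.8, 7.9, 7.9, 9.5, 9.5, 9.5
The 3 values of 3.9 occupy positions 2–4 → each gets rank 4.
The 2 values of 7.9 occupy positions 6–7 → each gets rank 7.
The 3 values of 9.5 occupy positions 8–10 → each gets rank 10.
Hana has value 3.9 → rank 4.

4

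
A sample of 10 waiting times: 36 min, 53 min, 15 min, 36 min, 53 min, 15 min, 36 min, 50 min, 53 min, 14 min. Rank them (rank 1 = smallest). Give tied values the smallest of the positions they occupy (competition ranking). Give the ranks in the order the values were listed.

Sorted (ascending): 14, 15, 15, 36, 36, 36, 50, 53, 53, 53
The 2 values of 15 occupy positions 2–3 → each gets rank 2.
The 3 values of 36 occupy positions 4–6 → each gets rank 4.
The 3 values of 53 occupy positions 8–10 → each gets rank 8.

4, 8, 2, 4, 8, 2, 4, 7, 8, 1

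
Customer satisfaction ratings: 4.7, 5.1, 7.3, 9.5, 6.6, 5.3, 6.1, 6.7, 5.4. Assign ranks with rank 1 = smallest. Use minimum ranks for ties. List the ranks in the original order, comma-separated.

Sorted (ascending): 4.7, 5.1, 5.3, 5.4, 6.1, 6.6, 6.7, 7.3, 9.5
No ties — each value takes its position as its rank.

1, 2, 8, 9, 6, 3, 5, 7, 4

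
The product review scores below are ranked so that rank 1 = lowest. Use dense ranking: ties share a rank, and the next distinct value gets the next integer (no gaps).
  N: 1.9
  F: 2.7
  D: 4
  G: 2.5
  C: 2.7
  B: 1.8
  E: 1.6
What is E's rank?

1

Sorted (ascending): 1.6, 1.8, 1.9, 2.5, 2.7, 2.7, 4
The 2 values of 2.7 share dense rank 5.
Remaining distinct values take the next consecutive integers.
E has value 1.6 → rank 1.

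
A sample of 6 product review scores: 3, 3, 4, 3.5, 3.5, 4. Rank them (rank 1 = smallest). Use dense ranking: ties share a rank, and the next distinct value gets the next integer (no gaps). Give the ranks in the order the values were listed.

1, 1, 3, 2, 2, 3

Sorted (ascending): 3, 3, 3.5, 3.5, 4, 4
The 2 values of 3 share dense rank 1.
The 2 values of 3.5 share dense rank 2.
The 2 values of 4 share dense rank 3.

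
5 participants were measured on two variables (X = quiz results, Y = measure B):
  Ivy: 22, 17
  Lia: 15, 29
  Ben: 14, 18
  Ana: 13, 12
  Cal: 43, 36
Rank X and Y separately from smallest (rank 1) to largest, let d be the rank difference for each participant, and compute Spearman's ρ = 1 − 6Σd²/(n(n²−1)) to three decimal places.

0.700

Ranks of variable 1: 4, 3, 2, 1, 5
Ranks of variable 2: 2, 4, 3, 1, 5
d = r₁ − r₂: 2, -1, -1, 0, 0
d²: 4, 1, 1, 0, 0; Σd² = 6
ρ = 1 − 6·6/(5·24) = 1 − 36/120 = 0.700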